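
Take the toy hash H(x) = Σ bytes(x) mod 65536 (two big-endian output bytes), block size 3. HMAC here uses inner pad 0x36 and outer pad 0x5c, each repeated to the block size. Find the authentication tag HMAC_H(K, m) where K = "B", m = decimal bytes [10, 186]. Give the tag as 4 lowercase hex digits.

017b

Key "B" = 42 is 1 byte ≤ B = 3; zero-pad to 3 bytes: K' = 42 00 00.
K' ⊕ ipad = 74 36 36.  K' ⊕ opad = 1e 5c 5c.
Inner input = (K'⊕ipad) ∥ m = 74 36 36 ∥ 0a ba.
Inner hash: sum = 116+54+54+10+186 = 420 → 01 a4.
Outer input = (K'⊕opad) ∥ inner = 1e 5c 5c ∥ 01 a4.
Outer hash (tag): sum = 30+92+92+1+164 = 379 → 01 7b.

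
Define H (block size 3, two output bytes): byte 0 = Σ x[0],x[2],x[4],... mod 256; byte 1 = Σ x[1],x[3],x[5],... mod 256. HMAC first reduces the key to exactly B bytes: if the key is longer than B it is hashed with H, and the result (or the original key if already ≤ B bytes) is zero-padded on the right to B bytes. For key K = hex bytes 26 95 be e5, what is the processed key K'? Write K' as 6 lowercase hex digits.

|K| = 4 > B = 3, so first hash the key.
H(K): even-index sum = 228 mod 256 = 228; odd-index sum = 378 mod 256 = 122 → e4 7a.
Zero-pad H(K) = e4 7a to 3 bytes: K' = e4 7a 00.

e47a00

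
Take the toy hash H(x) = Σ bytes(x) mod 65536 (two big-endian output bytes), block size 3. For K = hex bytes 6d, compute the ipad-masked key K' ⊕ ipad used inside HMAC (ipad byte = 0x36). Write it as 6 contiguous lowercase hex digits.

5b3636

Key hex bytes 6d is 1 byte ≤ B = 3; zero-pad to 3 bytes: K' = 6d 00 00.
XOR each byte with 0x36: 6d⊕36=5b, 00⊕36=36, 00⊕36=36.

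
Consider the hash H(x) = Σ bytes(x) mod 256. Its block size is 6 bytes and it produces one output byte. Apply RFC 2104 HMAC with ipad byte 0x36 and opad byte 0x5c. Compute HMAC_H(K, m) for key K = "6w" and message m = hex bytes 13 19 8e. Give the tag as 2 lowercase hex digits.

d8

Key "6w" = 36 77 is 2 bytes ≤ B = 6; zero-pad to 6 bytes: K' = 36 77 00 00 00 00.
K' ⊕ ipad = 00 41 36 36 36 36.  K' ⊕ opad = 6a 2b 5c 5c 5c 5c.
Inner input = (K'⊕ipad) ∥ m = 00 41 36 36 36 36 ∥ 13 19 8e.
Inner hash: sum = 0+65+54+54+54+54+19+25+142 = 467; mod 256 = 211 → d3.
Outer input = (K'⊕opad) ∥ inner = 6a 2b 5c 5c 5c 5c ∥ d3.
Outer hash (tag): sum = 106+43+92+92+92+92+211 = 728; mod 256 = 216 → d8.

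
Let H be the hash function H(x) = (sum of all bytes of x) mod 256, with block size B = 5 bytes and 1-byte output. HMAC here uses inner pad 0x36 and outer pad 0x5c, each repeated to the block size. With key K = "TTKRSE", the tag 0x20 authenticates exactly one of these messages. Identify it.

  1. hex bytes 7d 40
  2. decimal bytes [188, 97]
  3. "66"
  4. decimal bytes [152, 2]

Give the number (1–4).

3

Key "TTKRSE" = 54 54 4b 52 53 45 is 6 bytes > B = 5, so hash it first: H(key) = dd, then zero-pad to 5 bytes: K' = dd 00 00 00 00.
K' ⊕ ipad = eb 36 36 36 36; K' ⊕ opad = 81 5c 5c 5c 5c.
m1: inner = H(eb 36 36 36 36 7d 40) = 80; tag = H(81 5c 5c 5c 5c 80) = 71
m2: inner = H(eb 36 36 36 36 bc 61) = e0; tag = H(81 5c 5c 5c 5c e0) = d1
m3: inner = H(eb 36 36 36 36 36 36) = 2f; tag = H(81 5c 5c 5c 5c 2f) = 20 ← matches
m4: inner = H(eb 36 36 36 36 98 02) = 5d; tag = H(81 5c 5c 5c 5c 5d) = 4e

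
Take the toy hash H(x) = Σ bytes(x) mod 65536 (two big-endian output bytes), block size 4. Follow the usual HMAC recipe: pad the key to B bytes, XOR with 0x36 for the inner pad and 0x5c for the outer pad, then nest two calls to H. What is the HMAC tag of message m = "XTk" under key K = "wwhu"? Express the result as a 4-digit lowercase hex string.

00ef

Key "wwhu" = 77 77 68 75 is exactly B = 4 bytes: K' = 77 77 68 75.
K' ⊕ ipad = 41 41 5e 43.  K' ⊕ opad = 2b 2b 34 29.
Inner input = (K'⊕ipad) ∥ m = 41 41 5e 43 ∥ 58 54 6b.
Inner hash: sum = 65+65+94+67+88+84+107 = 570 → 02 3a.
Outer input = (K'⊕opad) ∥ inner = 2b 2b 34 29 ∥ 02 3a.
Outer hash (tag): sum = 43+43+52+41+2+58 = 239 → 00 ef.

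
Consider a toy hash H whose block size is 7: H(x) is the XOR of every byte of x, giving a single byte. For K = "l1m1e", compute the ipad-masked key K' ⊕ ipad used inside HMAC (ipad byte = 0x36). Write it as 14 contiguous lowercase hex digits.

5a075b07533636

Key "l1m1e" = 6c 31 6d 31 65 is 5 bytes ≤ B = 7; zero-pad to 7 bytes: K' = 6c 31 6d 31 65 00 00.
XOR each byte with 0x36: 6c⊕36=5a, 31⊕36=07, 6d⊕36=5b, 31⊕36=07, 65⊕36=53, 00⊕36=36, 00⊕36=36.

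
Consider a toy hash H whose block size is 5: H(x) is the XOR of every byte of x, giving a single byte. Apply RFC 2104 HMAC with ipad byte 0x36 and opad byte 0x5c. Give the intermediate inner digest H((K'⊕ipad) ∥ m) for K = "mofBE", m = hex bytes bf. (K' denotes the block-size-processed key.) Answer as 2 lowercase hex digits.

Key "mofBE" = 6d 6f 66 42 45 is exactly B = 5 bytes: K' = 6d 6f 66 42 45.
K' ⊕ ipad = 5b 59 50 74 73.
Inner input = 5b 59 50 74 73 ∥ bf.
Inner hash: XOR 5b⊕59⊕50⊕74⊕73⊕bf = ea.

ea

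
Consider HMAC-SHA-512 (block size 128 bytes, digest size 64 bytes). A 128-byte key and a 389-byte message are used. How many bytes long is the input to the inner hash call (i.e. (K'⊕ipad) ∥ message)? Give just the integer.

Key is 128 ≤ 128 bytes, zero-padded: |K'| = 128.
Inner input = (K'⊕ipad) ∥ m → 128 + 389 = 517 bytes.

517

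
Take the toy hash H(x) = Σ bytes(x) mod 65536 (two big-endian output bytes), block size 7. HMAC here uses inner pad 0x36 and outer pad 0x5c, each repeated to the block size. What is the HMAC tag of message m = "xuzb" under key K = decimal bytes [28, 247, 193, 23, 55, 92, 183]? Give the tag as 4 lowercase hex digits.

Key decimal bytes [28, 247, 193, 23, 55, 92, 183] = 1c f7 c1 17 37 5c b7 is exactly B = 7 bytes: K' = 1c f7 c1 17 37 5c b7.
K' ⊕ ipad = 2a c1 f7 21 01 6a 81.  K' ⊕ opad = 40 ab 9d 4b 6b 00 eb.
Inner input = (K'⊕ipad) ∥ m = 2a c1 f7 21 01 6a 81 ∥ 78 75 7a 62.
Inner hash: sum = 42+193+247+33+1+106+129+120+117+122+98 = 1208 → 04 b8.
Outer input = (K'⊕opad) ∥ inner = 40 ab 9d 4b 6b 00 eb ∥ 04 b8.
Outer hash (tag): sum = 64+171+157+75+107+0+235+4+184 = 997 → 03 e5.

03e5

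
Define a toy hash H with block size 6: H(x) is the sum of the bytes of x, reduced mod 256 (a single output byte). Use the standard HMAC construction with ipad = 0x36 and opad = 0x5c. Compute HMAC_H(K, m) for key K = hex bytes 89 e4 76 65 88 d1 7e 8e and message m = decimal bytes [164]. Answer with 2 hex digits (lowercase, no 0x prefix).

0a

Key hex bytes 89 e4 76 65 88 d1 7e 8e is 8 bytes > B = 6, so hash it first: H(key) = ad, then zero-pad to 6 bytes: K' = ad 00 00 00 00 00.
K' ⊕ ipad = 9b 36 36 36 36 36.  K' ⊕ opad = f1 5c 5c 5c 5c 5c.
Inner input = (K'⊕ipad) ∥ m = 9b 36 36 36 36 36 ∥ a4.
Inner hash: sum = 155+54+54+54+54+54+164 = 589; mod 256 = 77 → 4d.
Outer input = (K'⊕opad) ∥ inner = f1 5c 5c 5c 5c 5c ∥ 4d.
Outer hash (tag): sum = 241+92+92+92+92+92+77 = 778; mod 256 = 10 → 0a.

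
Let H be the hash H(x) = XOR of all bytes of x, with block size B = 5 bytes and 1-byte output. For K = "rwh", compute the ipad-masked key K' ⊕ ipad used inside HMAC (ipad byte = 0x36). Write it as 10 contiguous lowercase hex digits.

44415e3636

Key "rwh" = 72 77 68 is 3 bytes ≤ B = 5; zero-pad to 5 bytes: K' = 72 77 68 00 00.
XOR each byte with 0x36: 72⊕36=44, 77⊕36=41, 68⊕36=5e, 00⊕36=36, 00⊕36=36.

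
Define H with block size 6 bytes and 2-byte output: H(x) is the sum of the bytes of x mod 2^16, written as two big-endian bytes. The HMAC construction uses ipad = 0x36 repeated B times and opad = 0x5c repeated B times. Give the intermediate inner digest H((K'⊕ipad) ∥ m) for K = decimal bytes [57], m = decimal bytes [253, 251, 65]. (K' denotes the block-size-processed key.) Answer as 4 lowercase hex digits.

Key decimal bytes [57] = 39 is 1 byte ≤ B = 6; zero-pad to 6 bytes: K' = 39 00 00 00 00 00.
K' ⊕ ipad = 0f 36 36 36 36 36.
Inner input = 0f 36 36 36 36 36 ∥ fd fb 41.
Inner hash: sum = 15+54+54+54+54+54+253+251+65 = 854 → 03 56.

0356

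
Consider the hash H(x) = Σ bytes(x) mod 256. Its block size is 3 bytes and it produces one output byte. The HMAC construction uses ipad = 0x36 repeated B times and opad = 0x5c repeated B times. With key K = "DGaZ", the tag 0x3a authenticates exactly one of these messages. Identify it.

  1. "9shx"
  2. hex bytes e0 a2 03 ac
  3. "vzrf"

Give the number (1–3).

1

Key "DGaZ" = 44 47 61 5a is 4 bytes > B = 3, so hash it first: H(key) = 46, then zero-pad to 3 bytes: K' = 46 00 00.
K' ⊕ ipad = 70 36 36; K' ⊕ opad = 1a 5c 5c.
m1: inner = H(70 36 36 39 73 68 78) = 68; tag = H(1a 5c 5c 68) = 3a ← matches
m2: inner = H(70 36 36 e0 a2 03 ac) = 0d; tag = H(1a 5c 5c 0d) = df
m3: inner = H(70 36 36 76 7a 72 66) = a4; tag = H(1a 5c 5c a4) = 76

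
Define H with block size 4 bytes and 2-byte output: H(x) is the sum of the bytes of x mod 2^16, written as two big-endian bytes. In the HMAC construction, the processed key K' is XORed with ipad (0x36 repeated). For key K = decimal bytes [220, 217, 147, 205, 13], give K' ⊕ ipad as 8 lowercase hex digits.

35143636

Key decimal bytes [220, 217, 147, 205, 13] = dc d9 93 cd 0d is 5 bytes > B = 4, so hash it first: H(key) = 03 22, then zero-pad to 4 bytes: K' = 03 22 00 00.
XOR each byte with 0x36: 03⊕36=35, 22⊕36=14, 00⊕36=36, 00⊕36=36.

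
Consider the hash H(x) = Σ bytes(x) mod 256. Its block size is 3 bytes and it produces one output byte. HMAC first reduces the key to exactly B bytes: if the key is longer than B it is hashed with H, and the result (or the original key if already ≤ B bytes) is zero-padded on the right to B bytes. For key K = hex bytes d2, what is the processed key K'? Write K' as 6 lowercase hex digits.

Key hex bytes d2 is 1 byte ≤ B = 3; zero-pad to 3 bytes: K' = d2 00 00.

d20000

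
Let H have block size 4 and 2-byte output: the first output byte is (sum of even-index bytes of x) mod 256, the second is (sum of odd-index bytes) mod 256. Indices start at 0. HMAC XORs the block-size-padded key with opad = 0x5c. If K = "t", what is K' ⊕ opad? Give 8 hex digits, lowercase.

285c5c5c

Key "t" = 74 is 1 byte ≤ B = 4; zero-pad to 4 bytes: K' = 74 00 00 00.
XOR each byte with 0x5c: 74⊕5c=28, 00⊕5c=5c, 00⊕5c=5c, 00⊕5c=5c.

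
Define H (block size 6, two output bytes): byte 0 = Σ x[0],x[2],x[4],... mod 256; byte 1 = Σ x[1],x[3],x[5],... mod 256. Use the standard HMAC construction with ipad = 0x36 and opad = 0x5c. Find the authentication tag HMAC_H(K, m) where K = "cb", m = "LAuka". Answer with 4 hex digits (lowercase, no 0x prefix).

da62

Key "cb" = 63 62 is 2 bytes ≤ B = 6; zero-pad to 6 bytes: K' = 63 62 00 00 00 00.
K' ⊕ ipad = 55 54 36 36 36 36.  K' ⊕ opad = 3f 3e 5c 5c 5c 5c.
Inner input = (K'⊕ipad) ∥ m = 55 54 36 36 36 36 ∥ 4c 41 75 6b 61.
Inner hash: even-index sum = 483 mod 256 = 227; odd-index sum = 364 mod 256 = 108 → e3 6c.
Outer input = (K'⊕opad) ∥ inner = 3f 3e 5c 5c 5c 5c ∥ e3 6c.
Outer hash (tag): even-index sum = 474 mod 256 = 218; odd-index sum = 354 mod 256 = 98 → da 62.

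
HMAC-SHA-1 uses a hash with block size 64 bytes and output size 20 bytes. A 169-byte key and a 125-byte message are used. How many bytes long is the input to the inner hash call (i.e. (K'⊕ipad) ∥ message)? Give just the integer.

Key is 169 > 64 bytes, so it is hashed to 20 bytes then zero-padded to 64: |K'| = 64.
Inner input = (K'⊕ipad) ∥ m → 64 + 125 = 189 bytes.

189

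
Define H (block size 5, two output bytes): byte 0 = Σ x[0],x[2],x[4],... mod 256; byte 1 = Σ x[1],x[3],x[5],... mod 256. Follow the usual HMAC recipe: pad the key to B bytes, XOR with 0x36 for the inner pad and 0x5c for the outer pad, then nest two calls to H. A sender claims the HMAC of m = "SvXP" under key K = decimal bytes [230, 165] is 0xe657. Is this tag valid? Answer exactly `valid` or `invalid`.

Key decimal bytes [230, 165] = e6 a5 is 2 bytes ≤ B = 5; zero-pad to 5 bytes: K' = e6 a5 00 00 00.
K' ⊕ ipad = d0 93 36 36 36; K' ⊕ opad = ba f9 5c 5c 5c.
Inner hash: even-index sum = 514 mod 256 = 2; odd-index sum = 372 mod 256 = 116 → 02 74.
Outer hash (recomputed tag): even-index sum = 486 mod 256 = 230; odd-index sum = 343 mod 256 = 87 → e6 57.
Recomputed tag = e657; claimed = e657 → match.

valid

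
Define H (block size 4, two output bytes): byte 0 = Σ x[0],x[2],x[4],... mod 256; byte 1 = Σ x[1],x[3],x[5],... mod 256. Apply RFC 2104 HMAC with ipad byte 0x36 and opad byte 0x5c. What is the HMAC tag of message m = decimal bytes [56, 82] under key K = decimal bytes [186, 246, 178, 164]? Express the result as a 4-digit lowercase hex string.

1c46

Key decimal bytes [186, 246, 178, 164] = ba f6 b2 a4 is exactly B = 4 bytes: K' = ba f6 b2 a4.
K' ⊕ ipad = 8c c0 84 92.  K' ⊕ opad = e6 aa ee f8.
Inner input = (K'⊕ipad) ∥ m = 8c c0 84 92 ∥ 38 52.
Inner hash: even-index sum = 328 mod 256 = 72; odd-index sum = 420 mod 256 = 164 → 48 a4.
Outer input = (K'⊕opad) ∥ inner = e6 aa ee f8 ∥ 48 a4.
Outer hash (tag): even-index sum = 540 mod 256 = 28; odd-index sum = 582 mod 256 = 70 → 1c 46.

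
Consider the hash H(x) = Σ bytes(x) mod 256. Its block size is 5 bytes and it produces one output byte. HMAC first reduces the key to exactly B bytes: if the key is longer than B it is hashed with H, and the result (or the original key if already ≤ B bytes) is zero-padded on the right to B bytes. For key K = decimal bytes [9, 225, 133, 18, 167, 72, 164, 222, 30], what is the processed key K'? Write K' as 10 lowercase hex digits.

1000000000

|K| = 9 > B = 5, so first hash the key.
H(K): sum = 9+225+133+18+167+72+164+222+30 = 1040; mod 256 = 16 → 10.
Zero-pad H(K) = 10 to 5 bytes: K' = 10 00 00 00 00.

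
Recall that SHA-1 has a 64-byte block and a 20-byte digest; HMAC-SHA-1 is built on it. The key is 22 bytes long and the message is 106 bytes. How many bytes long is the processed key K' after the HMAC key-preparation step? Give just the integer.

64

Key is 22 ≤ 64 bytes, zero-padded: |K'| = 64.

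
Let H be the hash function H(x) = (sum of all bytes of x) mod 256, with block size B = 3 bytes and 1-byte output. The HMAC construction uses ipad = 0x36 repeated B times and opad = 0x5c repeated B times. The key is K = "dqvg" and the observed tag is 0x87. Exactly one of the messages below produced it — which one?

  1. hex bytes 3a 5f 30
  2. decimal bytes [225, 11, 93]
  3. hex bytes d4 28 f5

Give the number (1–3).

Key "dqvg" = 64 71 76 67 is 4 bytes > B = 3, so hash it first: H(key) = b2, then zero-pad to 3 bytes: K' = b2 00 00.
K' ⊕ ipad = 84 36 36; K' ⊕ opad = ee 5c 5c.
m1: inner = H(84 36 36 3a 5f 30) = b9; tag = H(ee 5c 5c b9) = 5f
m2: inner = H(84 36 36 e1 0b 5d) = 39; tag = H(ee 5c 5c 39) = df
m3: inner = H(84 36 36 d4 28 f5) = e1; tag = H(ee 5c 5c e1) = 87 ← matches

3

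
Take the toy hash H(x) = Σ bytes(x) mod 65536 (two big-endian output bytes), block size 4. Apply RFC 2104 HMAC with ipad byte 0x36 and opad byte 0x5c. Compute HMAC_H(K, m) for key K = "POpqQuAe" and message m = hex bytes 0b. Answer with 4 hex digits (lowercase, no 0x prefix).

024c

Key "POpqQuAe" = 50 4f 70 71 51 75 41 65 is 8 bytes > B = 4, so hash it first: H(key) = 02 ec, then zero-pad to 4 bytes: K' = 02 ec 00 00.
K' ⊕ ipad = 34 da 36 36.  K' ⊕ opad = 5e b0 5c 5c.
Inner input = (K'⊕ipad) ∥ m = 34 da 36 36 ∥ 0b.
Inner hash: sum = 52+218+54+54+11 = 389 → 01 85.
Outer input = (K'⊕opad) ∥ inner = 5e b0 5c 5c ∥ 01 85.
Outer hash (tag): sum = 94+176+92+92+1+133 = 588 → 02 4c.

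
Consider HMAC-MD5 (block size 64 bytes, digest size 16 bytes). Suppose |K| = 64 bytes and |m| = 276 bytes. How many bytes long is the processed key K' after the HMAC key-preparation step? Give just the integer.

Key is 64 ≤ 64 bytes, zero-padded: |K'| = 64.

64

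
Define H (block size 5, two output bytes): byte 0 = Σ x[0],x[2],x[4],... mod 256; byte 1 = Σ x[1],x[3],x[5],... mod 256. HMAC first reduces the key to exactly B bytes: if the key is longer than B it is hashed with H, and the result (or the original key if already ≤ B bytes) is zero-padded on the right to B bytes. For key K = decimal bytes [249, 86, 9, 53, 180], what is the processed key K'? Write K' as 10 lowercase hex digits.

f9560935b4

Key decimal bytes [249, 86, 9, 53, 180] = f9 56 09 35 b4 is exactly B = 5 bytes: K' = f9 56 09 35 b4.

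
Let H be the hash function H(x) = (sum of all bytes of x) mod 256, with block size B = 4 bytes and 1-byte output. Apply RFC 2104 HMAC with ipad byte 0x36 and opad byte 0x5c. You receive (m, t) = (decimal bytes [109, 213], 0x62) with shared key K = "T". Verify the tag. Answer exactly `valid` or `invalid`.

valid

Key "T" = 54 is 1 byte ≤ B = 4; zero-pad to 4 bytes: K' = 54 00 00 00.
K' ⊕ ipad = 62 36 36 36; K' ⊕ opad = 08 5c 5c 5c.
Inner hash: sum = 98+54+54+54+109+213 = 582; mod 256 = 70 → 46.
Outer hash (recomputed tag): sum = 8+92+92+92+70 = 354; mod 256 = 98 → 62.
Recomputed tag = 62; claimed = 62 → match.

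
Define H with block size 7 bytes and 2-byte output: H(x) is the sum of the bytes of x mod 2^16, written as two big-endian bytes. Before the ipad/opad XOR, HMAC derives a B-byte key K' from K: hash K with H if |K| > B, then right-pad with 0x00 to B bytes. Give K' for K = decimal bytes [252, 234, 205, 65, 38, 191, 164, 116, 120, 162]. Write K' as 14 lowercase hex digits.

060b0000000000

|K| = 10 > B = 7, so first hash the key.
H(K): sum = 252+234+205+65+38+191+164+116+120+162 = 1547 → 06 0b.
Zero-pad H(K) = 06 0b to 7 bytes: K' = 06 0b 00 00 00 00 00.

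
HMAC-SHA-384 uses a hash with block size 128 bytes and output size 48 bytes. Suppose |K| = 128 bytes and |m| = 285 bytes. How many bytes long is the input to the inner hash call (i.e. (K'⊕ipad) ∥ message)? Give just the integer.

413

Key is 128 ≤ 128 bytes, zero-padded: |K'| = 128.
Inner input = (K'⊕ipad) ∥ m → 128 + 285 = 413 bytes.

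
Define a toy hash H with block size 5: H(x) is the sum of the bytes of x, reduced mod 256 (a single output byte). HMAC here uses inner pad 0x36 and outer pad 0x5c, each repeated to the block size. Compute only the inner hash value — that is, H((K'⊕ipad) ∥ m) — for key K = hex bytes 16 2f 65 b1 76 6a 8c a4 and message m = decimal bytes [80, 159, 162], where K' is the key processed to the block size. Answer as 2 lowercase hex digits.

Key hex bytes 16 2f 65 b1 76 6a 8c a4 is 8 bytes > B = 5, so hash it first: H(key) = 6b, then zero-pad to 5 bytes: K' = 6b 00 00 00 00.
K' ⊕ ipad = 5d 36 36 36 36.
Inner input = 5d 36 36 36 36 ∥ 50 9f a2.
Inner hash: sum = 93+54+54+54+54+80+159+162 = 710; mod 256 = 198 → c6.

c6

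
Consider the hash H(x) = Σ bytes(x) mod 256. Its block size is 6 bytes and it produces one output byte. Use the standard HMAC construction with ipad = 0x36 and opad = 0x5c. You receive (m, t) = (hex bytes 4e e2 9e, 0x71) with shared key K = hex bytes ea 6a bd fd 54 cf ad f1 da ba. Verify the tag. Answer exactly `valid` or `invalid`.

invalid

Key hex bytes ea 6a bd fd 54 cf ad f1 da ba is 10 bytes > B = 6, so hash it first: H(key) = 63, then zero-pad to 6 bytes: K' = 63 00 00 00 00 00.
K' ⊕ ipad = 55 36 36 36 36 36; K' ⊕ opad = 3f 5c 5c 5c 5c 5c.
Inner hash: sum = 85+54+54+54+54+54+78+226+158 = 817; mod 256 = 49 → 31.
Outer hash (recomputed tag): sum = 63+92+92+92+92+92+49 = 572; mod 256 = 60 → 3c.
Recomputed tag = 3c; claimed = 71 → mismatch.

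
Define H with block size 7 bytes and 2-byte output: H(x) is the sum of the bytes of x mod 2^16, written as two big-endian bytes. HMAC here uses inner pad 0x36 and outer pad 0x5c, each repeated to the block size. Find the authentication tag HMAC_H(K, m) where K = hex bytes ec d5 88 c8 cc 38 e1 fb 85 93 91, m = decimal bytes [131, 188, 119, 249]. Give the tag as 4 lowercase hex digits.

Key hex bytes ec d5 88 c8 cc 38 e1 fb 85 93 91 is 11 bytes > B = 7, so hash it first: H(key) = 07 9a, then zero-pad to 7 bytes: K' = 07 9a 00 00 00 00 00.
K' ⊕ ipad = 31 ac 36 36 36 36 36.  K' ⊕ opad = 5b c6 5c 5c 5c 5c 5c.
Inner input = (K'⊕ipad) ∥ m = 31 ac 36 36 36 36 36 ∥ 83 bc 77 f9.
Inner hash: sum = 49+172+54+54+54+54+54+131+188+119+249 = 1178 → 04 9a.
Outer input = (K'⊕opad) ∥ inner = 5b c6 5c 5c 5c 5c 5c ∥ 04 9a.
Outer hash (tag): sum = 91+198+92+92+92+92+92+4+154 = 907 → 03 8b.

038b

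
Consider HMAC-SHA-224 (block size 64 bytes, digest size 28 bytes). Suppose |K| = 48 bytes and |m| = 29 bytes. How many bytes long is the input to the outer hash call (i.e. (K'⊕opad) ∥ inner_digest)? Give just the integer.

92

Key is 48 ≤ 64 bytes, zero-padded: |K'| = 64.
Outer input = (K'⊕opad) ∥ H(inner) → 64 + 28 = 92 bytes.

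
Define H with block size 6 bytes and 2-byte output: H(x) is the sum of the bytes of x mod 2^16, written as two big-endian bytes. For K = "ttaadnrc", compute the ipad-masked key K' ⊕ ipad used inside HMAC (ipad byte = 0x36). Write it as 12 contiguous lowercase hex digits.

Key "ttaadnrc" = 74 74 61 61 64 6e 72 63 is 8 bytes > B = 6, so hash it first: H(key) = 03 51, then zero-pad to 6 bytes: K' = 03 51 00 00 00 00.
XOR each byte with 0x36: 03⊕36=35, 51⊕36=67, 00⊕36=36, 00⊕36=36, 00⊕36=36, 00⊕36=36.

356736363636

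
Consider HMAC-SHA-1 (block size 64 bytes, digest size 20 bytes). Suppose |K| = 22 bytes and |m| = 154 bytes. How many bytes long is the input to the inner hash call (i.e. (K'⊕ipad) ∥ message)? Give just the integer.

218

Key is 22 ≤ 64 bytes, zero-padded: |K'| = 64.
Inner input = (K'⊕ipad) ∥ m → 64 + 154 = 218 bytes.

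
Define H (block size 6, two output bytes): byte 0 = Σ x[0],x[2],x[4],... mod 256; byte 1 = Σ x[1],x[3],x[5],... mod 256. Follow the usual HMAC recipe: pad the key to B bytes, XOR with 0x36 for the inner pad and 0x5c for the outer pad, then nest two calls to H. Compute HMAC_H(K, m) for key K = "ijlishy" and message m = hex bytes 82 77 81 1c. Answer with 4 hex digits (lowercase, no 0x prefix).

bb2b

Key "ijlishy" = 69 6a 6c 69 73 68 79 is 7 bytes > B = 6, so hash it first: H(key) = c1 3b, then zero-pad to 6 bytes: K' = c1 3b 00 00 00 00.
K' ⊕ ipad = f7 0d 36 36 36 36.  K' ⊕ opad = 9d 67 5c 5c 5c 5c.
Inner input = (K'⊕ipad) ∥ m = f7 0d 36 36 36 36 ∥ 82 77 81 1c.
Inner hash: even-index sum = 614 mod 256 = 102; odd-index sum = 268 mod 256 = 12 → 66 0c.
Outer input = (K'⊕opad) ∥ inner = 9d 67 5c 5c 5c 5c ∥ 66 0c.
Outer hash (tag): even-index sum = 443 mod 256 = 187; odd-index sum = 299 mod 256 = 43 → bb 2b.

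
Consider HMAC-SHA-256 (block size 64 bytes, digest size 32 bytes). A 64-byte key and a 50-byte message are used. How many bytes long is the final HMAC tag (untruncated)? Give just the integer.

The tag is one SHA-256 digest: 32 bytes.

32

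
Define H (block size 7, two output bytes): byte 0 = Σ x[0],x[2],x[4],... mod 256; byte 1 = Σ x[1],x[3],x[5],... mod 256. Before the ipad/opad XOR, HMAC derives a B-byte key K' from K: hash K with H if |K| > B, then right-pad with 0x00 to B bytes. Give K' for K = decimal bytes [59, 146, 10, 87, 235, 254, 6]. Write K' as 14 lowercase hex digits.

Key decimal bytes [59, 146, 10, 87, 235, 254, 6] = 3b 92 0a 57 eb fe 06 is exactly B = 7 bytes: K' = 3b 92 0a 57 eb fe 06.

3b920a57ebfe06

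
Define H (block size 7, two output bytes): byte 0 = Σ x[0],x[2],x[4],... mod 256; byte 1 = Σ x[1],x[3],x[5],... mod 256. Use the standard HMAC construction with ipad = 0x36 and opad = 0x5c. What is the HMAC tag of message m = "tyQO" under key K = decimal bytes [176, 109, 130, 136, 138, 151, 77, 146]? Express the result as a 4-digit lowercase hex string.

Key decimal bytes [176, 109, 130, 136, 138, 151, 77, 146] = b0 6d 82 88 8a 97 4d 92 is 8 bytes > B = 7, so hash it first: H(key) = 09 1e, then zero-pad to 7 bytes: K' = 09 1e 00 00 00 00 00.
K' ⊕ ipad = 3f 28 36 36 36 36 36.  K' ⊕ opad = 55 42 5c 5c 5c 5c 5c.
Inner input = (K'⊕ipad) ∥ m = 3f 28 36 36 36 36 36 ∥ 74 79 51 4f.
Inner hash: even-index sum = 425 mod 256 = 169; odd-index sum = 345 mod 256 = 89 → a9 59.
Outer input = (K'⊕opad) ∥ inner = 55 42 5c 5c 5c 5c 5c ∥ a9 59.
Outer hash (tag): even-index sum = 450 mod 256 = 194; odd-index sum = 419 mod 256 = 163 → c2 a3.

c2a3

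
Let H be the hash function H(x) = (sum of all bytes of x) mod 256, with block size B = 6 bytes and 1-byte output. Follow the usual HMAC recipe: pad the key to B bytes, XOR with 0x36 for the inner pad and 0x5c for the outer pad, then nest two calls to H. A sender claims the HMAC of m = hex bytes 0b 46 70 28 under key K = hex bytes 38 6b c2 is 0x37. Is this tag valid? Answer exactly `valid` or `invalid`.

valid

Key hex bytes 38 6b c2 is 3 bytes ≤ B = 6; zero-pad to 6 bytes: K' = 38 6b c2 00 00 00.
K' ⊕ ipad = 0e 5d f4 36 36 36; K' ⊕ opad = 64 37 9e 5c 5c 5c.
Inner hash: sum = 14+93+244+54+54+54+11+70+112+40 = 746; mod 256 = 234 → ea.
Outer hash (recomputed tag): sum = 100+55+158+92+92+92+234 = 823; mod 256 = 55 → 37.
Recomputed tag = 37; claimed = 37 → match.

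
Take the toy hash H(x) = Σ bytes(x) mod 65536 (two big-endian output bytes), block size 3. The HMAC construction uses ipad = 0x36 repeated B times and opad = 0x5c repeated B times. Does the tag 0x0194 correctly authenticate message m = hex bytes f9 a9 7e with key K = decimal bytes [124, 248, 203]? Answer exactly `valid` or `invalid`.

valid

Key decimal bytes [124, 248, 203] = 7c f8 cb is exactly B = 3 bytes: K' = 7c f8 cb.
K' ⊕ ipad = 4a ce fd; K' ⊕ opad = 20 a4 97.
Inner hash: sum = 74+206+253+249+169+126 = 1077 → 04 35.
Outer hash (recomputed tag): sum = 32+164+151+4+53 = 404 → 01 94.
Recomputed tag = 0194; claimed = 0194 → match.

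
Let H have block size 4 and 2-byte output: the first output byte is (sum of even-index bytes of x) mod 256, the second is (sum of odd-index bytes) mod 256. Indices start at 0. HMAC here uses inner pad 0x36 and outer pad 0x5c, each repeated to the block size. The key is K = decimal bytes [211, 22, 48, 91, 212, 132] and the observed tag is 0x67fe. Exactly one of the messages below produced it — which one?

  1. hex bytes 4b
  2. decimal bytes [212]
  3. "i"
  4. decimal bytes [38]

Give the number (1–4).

3

Key decimal bytes [211, 22, 48, 91, 212, 132] = d3 16 30 5b d4 84 is 6 bytes > B = 4, so hash it first: H(key) = d7 f5, then zero-pad to 4 bytes: K' = d7 f5 00 00.
K' ⊕ ipad = e1 c3 36 36; K' ⊕ opad = 8b a9 5c 5c.
m1: inner = H(e1 c3 36 36 4b) = 62 f9; tag = H(8b a9 5c 5c 62 f9) = 49fe
m2: inner = H(e1 c3 36 36 d4) = eb f9; tag = H(8b a9 5c 5c eb f9) = d2fe
m3: inner = H(e1 c3 36 36 69) = 80 f9; tag = H(8b a9 5c 5c 80 f9) = 67fe ← matches
m4: inner = H(e1 c3 36 36 26) = 3d f9; tag = H(8b a9 5c 5c 3d f9) = 24fe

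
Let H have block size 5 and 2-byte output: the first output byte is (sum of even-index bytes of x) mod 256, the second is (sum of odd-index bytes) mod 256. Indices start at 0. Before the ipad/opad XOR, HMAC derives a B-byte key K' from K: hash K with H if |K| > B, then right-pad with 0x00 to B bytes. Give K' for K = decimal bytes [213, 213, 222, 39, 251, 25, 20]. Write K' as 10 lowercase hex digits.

c215000000

|K| = 7 > B = 5, so first hash the key.
H(K): even-index sum = 706 mod 256 = 194; odd-index sum = 277 mod 256 = 21 → c2 15.
Zero-pad H(K) = c2 15 to 5 bytes: K' = c2 15 00 00 00.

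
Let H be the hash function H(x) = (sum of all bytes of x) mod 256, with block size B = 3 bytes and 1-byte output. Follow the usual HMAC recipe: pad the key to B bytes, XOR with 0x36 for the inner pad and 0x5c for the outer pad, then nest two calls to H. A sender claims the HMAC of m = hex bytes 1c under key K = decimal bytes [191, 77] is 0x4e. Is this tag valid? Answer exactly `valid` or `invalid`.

Key decimal bytes [191, 77] = bf 4d is 2 bytes ≤ B = 3; zero-pad to 3 bytes: K' = bf 4d 00.
K' ⊕ ipad = 89 7b 36; K' ⊕ opad = e3 11 5c.
Inner hash: sum = 137+123+54+28 = 342; mod 256 = 86 → 56.
Outer hash (recomputed tag): sum = 227+17+92+86 = 422; mod 256 = 166 → a6.
Recomputed tag = a6; claimed = 4e → mismatch.

invalid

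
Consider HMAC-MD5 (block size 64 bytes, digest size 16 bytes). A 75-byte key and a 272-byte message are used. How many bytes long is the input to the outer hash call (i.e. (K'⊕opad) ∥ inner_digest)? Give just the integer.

Key is 75 > 64 bytes, so it is hashed to 16 bytes then zero-padded to 64: |K'| = 64.
Outer input = (K'⊕opad) ∥ H(inner) → 64 + 16 = 80 bytes.

80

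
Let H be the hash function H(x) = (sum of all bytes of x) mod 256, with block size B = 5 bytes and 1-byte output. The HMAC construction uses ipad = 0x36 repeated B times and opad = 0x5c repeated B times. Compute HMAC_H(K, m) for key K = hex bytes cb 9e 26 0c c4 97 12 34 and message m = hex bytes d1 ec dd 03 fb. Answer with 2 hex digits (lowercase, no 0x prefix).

4a

Key hex bytes cb 9e 26 0c c4 97 12 34 is 8 bytes > B = 5, so hash it first: H(key) = 3c, then zero-pad to 5 bytes: K' = 3c 00 00 00 00.
K' ⊕ ipad = 0a 36 36 36 36.  K' ⊕ opad = 60 5c 5c 5c 5c.
Inner input = (K'⊕ipad) ∥ m = 0a 36 36 36 36 ∥ d1 ec dd 03 fb.
Inner hash: sum = 10+54+54+54+54+209+236+221+3+251 = 1146; mod 256 = 122 → 7a.
Outer input = (K'⊕opad) ∥ inner = 60 5c 5c 5c 5c ∥ 7a.
Outer hash (tag): sum = 96+92+92+92+92+122 = 586; mod 256 = 74 → 4a.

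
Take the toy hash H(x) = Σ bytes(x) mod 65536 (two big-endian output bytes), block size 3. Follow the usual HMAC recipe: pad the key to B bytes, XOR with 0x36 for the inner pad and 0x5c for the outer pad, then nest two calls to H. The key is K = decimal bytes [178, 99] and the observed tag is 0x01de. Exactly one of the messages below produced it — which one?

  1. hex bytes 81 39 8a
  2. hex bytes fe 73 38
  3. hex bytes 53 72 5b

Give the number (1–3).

1

Key decimal bytes [178, 99] = b2 63 is 2 bytes ≤ B = 3; zero-pad to 3 bytes: K' = b2 63 00.
K' ⊕ ipad = 84 55 36; K' ⊕ opad = ee 3f 5c.
m1: inner = H(84 55 36 81 39 8a) = 02 53; tag = H(ee 3f 5c 02 53) = 01de ← matches
m2: inner = H(84 55 36 fe 73 38) = 02 b8; tag = H(ee 3f 5c 02 b8) = 0243
m3: inner = H(84 55 36 53 72 5b) = 02 2f; tag = H(ee 3f 5c 02 2f) = 01ba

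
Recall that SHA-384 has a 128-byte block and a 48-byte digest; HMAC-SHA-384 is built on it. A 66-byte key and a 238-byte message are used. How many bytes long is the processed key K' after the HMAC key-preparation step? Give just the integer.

128

Key is 66 ≤ 128 bytes, zero-padded: |K'| = 128.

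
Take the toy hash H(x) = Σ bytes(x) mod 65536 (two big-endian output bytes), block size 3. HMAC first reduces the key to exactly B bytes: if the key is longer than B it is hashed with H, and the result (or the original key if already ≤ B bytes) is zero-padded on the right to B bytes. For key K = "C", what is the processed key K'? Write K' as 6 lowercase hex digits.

430000

Key "C" = 43 is 1 byte ≤ B = 3; zero-pad to 3 bytes: K' = 43 00 00.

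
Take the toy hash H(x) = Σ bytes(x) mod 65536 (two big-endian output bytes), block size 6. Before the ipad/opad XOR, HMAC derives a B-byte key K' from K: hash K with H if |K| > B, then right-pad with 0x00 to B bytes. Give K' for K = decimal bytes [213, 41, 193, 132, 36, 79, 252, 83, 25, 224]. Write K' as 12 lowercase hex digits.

|K| = 10 > B = 6, so first hash the key.
H(K): sum = 213+41+193+132+36+79+252+83+25+224 = 1278 → 04 fe.
Zero-pad H(K) = 04 fe to 6 bytes: K' = 04 fe 00 00 00 00.

04fe00000000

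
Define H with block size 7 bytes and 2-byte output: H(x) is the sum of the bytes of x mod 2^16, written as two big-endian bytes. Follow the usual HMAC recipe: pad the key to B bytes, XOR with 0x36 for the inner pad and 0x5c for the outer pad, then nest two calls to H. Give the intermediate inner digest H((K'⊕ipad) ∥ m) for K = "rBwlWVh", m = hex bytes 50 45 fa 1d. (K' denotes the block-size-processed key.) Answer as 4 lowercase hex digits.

041e

Key "rBwlWVh" = 72 42 77 6c 57 56 68 is exactly B = 7 bytes: K' = 72 42 77 6c 57 56 68.
K' ⊕ ipad = 44 74 41 5a 61 60 5e.
Inner input = 44 74 41 5a 61 60 5e ∥ 50 45 fa 1d.
Inner hash: sum = 68+116+65+90+97+96+94+80+69+250+29 = 1054 → 04 1e.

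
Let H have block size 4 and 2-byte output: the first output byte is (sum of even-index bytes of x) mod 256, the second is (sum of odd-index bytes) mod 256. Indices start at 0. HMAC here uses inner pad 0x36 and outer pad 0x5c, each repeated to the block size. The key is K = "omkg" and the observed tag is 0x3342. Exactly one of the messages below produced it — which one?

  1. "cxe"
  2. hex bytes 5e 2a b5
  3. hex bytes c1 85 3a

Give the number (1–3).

Key "omkg" = 6f 6d 6b 67 is exactly B = 4 bytes: K' = 6f 6d 6b 67.
K' ⊕ ipad = 59 5b 5d 51; K' ⊕ opad = 33 31 37 3b.
m1: inner = H(59 5b 5d 51 63 78 65) = 7e 24; tag = H(33 31 37 3b 7e 24) = e890
m2: inner = H(59 5b 5d 51 5e 2a b5) = c9 d6; tag = H(33 31 37 3b c9 d6) = 3342 ← matches
m3: inner = H(59 5b 5d 51 c1 85 3a) = b1 31; tag = H(33 31 37 3b b1 31) = 1b9d

2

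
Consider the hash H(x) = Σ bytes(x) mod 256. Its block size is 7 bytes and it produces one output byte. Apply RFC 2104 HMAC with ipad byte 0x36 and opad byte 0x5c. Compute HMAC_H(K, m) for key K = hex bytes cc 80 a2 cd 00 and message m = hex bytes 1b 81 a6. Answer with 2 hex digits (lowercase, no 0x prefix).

32

Key hex bytes cc 80 a2 cd 00 is 5 bytes ≤ B = 7; zero-pad to 7 bytes: K' = cc 80 a2 cd 00 00 00.
K' ⊕ ipad = fa b6 94 fb 36 36 36.  K' ⊕ opad = 90 dc fe 91 5c 5c 5c.
Inner input = (K'⊕ipad) ∥ m = fa b6 94 fb 36 36 36 ∥ 1b 81 a6.
Inner hash: sum = 250+182+148+251+54+54+54+27+129+166 = 1315; mod 256 = 35 → 23.
Outer input = (K'⊕opad) ∥ inner = 90 dc fe 91 5c 5c 5c ∥ 23.
Outer hash (tag): sum = 144+220+254+145+92+92+92+35 = 1074; mod 256 = 50 → 32.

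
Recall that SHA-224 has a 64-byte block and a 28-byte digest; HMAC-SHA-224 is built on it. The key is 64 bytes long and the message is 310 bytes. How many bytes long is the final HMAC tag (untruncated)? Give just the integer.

The tag is one SHA-224 digest: 28 bytes.

28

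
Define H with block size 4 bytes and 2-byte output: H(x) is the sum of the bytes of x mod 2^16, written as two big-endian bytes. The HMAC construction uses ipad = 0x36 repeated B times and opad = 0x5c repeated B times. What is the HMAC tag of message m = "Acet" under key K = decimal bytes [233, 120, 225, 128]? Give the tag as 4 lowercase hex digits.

02ad

Key decimal bytes [233, 120, 225, 128] = e9 78 e1 80 is exactly B = 4 bytes: K' = e9 78 e1 80.
K' ⊕ ipad = df 4e d7 b6.  K' ⊕ opad = b5 24 bd dc.
Inner input = (K'⊕ipad) ∥ m = df 4e d7 b6 ∥ 41 63 65 74.
Inner hash: sum = 223+78+215+182+65+99+101+116 = 1079 → 04 37.
Outer input = (K'⊕opad) ∥ inner = b5 24 bd dc ∥ 04 37.
Outer hash (tag): sum = 181+36+189+220+4+55 = 685 → 02 ad.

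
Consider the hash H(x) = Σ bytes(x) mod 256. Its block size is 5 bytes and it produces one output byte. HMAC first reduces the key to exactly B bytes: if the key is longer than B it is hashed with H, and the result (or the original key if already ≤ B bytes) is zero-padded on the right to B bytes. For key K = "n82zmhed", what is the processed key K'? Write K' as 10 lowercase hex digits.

f000000000

|K| = 8 > B = 5, so first hash the key.
H(K): sum = 110+56+50+122+109+104+101+100 = 752; mod 256 = 240 → f0.
Zero-pad H(K) = f0 to 5 bytes: K' = f0 00 00 00 00.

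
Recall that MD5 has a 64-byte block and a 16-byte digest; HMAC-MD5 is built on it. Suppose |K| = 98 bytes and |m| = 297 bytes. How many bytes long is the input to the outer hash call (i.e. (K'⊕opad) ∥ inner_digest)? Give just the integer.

80

Key is 98 > 64 bytes, so it is hashed to 16 bytes then zero-padded to 64: |K'| = 64.
Outer input = (K'⊕opad) ∥ H(inner) → 64 + 16 = 80 bytes.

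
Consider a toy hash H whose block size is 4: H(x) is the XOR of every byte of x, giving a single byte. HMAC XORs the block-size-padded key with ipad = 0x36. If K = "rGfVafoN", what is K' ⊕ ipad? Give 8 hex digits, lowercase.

Key "rGfVafoN" = 72 47 66 56 61 66 6f 4e is 8 bytes > B = 4, so hash it first: H(key) = 23, then zero-pad to 4 bytes: K' = 23 00 00 00.
XOR each byte with 0x36: 23⊕36=15, 00⊕36=36, 00⊕36=36, 00⊕36=36.

15363636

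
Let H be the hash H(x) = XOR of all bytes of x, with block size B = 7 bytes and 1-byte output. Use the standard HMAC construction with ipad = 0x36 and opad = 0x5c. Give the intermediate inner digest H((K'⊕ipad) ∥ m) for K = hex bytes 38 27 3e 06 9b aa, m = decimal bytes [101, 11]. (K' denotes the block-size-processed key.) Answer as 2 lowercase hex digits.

4e

Key hex bytes 38 27 3e 06 9b aa is 6 bytes ≤ B = 7; zero-pad to 7 bytes: K' = 38 27 3e 06 9b aa 00.
K' ⊕ ipad = 0e 11 08 30 ad 9c 36.
Inner input = 0e 11 08 30 ad 9c 36 ∥ 65 0b.
Inner hash: XOR 0e⊕11⊕08⊕30⊕ad⊕9c⊕36⊕65⊕0b = 4e.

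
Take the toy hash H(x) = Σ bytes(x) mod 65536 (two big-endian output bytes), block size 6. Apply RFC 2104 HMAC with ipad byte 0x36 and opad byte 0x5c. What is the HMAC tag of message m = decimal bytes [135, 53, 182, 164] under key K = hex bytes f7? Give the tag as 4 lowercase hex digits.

035f

Key hex bytes f7 is 1 byte ≤ B = 6; zero-pad to 6 bytes: K' = f7 00 00 00 00 00.
K' ⊕ ipad = c1 36 36 36 36 36.  K' ⊕ opad = ab 5c 5c 5c 5c 5c.
Inner input = (K'⊕ipad) ∥ m = c1 36 36 36 36 36 ∥ 87 35 b6 a4.
Inner hash: sum = 193+54+54+54+54+54+135+53+182+164 = 997 → 03 e5.
Outer input = (K'⊕opad) ∥ inner = ab 5c 5c 5c 5c 5c ∥ 03 e5.
Outer hash (tag): sum = 171+92+92+92+92+92+3+229 = 863 → 03 5f.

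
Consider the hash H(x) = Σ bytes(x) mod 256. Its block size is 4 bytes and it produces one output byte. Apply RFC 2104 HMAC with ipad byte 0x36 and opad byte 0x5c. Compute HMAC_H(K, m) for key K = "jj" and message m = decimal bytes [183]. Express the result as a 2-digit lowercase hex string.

ff

Key "jj" = 6a 6a is 2 bytes ≤ B = 4; zero-pad to 4 bytes: K' = 6a 6a 00 00.
K' ⊕ ipad = 5c 5c 36 36.  K' ⊕ opad = 36 36 5c 5c.
Inner input = (K'⊕ipad) ∥ m = 5c 5c 36 36 ∥ b7.
Inner hash: sum = 92+92+54+54+183 = 475; mod 256 = 219 → db.
Outer input = (K'⊕opad) ∥ inner = 36 36 5c 5c ∥ db.
Outer hash (tag): sum = 54+54+92+92+219 = 511; mod 256 = 255 → ff.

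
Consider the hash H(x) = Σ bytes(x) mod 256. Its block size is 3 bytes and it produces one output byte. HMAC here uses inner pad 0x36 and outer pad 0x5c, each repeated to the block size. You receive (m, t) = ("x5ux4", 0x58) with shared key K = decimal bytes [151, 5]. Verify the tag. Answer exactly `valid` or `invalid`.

Key decimal bytes [151, 5] = 97 05 is 2 bytes ≤ B = 3; zero-pad to 3 bytes: K' = 97 05 00.
K' ⊕ ipad = a1 33 36; K' ⊕ opad = cb 59 5c.
Inner hash: sum = 161+51+54+120+53+117+120+52 = 728; mod 256 = 216 → d8.
Outer hash (recomputed tag): sum = 203+89+92+216 = 600; mod 256 = 88 → 58.
Recomputed tag = 58; claimed = 58 → match.

valid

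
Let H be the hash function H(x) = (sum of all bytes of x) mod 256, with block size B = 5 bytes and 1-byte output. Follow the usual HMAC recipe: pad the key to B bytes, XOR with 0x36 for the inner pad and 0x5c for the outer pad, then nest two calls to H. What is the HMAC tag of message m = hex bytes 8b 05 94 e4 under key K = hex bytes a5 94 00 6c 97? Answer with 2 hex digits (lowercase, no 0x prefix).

86

Key hex bytes a5 94 00 6c 97 is exactly B = 5 bytes: K' = a5 94 00 6c 97.
K' ⊕ ipad = 93 a2 36 5a a1.  K' ⊕ opad = f9 c8 5c 30 cb.
Inner input = (K'⊕ipad) ∥ m = 93 a2 36 5a a1 ∥ 8b 05 94 e4.
Inner hash: sum = 147+162+54+90+161+139+5+148+228 = 1134; mod 256 = 110 → 6e.
Outer input = (K'⊕opad) ∥ inner = f9 c8 5c 30 cb ∥ 6e.
Outer hash (tag): sum = 249+200+92+48+203+110 = 902; mod 256 = 134 → 86.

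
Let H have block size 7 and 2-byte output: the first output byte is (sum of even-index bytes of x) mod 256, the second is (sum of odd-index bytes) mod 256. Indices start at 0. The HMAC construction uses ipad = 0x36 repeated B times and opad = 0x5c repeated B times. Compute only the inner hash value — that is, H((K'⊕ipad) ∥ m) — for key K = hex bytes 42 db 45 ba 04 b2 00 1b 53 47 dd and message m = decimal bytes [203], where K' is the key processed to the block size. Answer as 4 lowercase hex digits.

2fd6

Key hex bytes 42 db 45 ba 04 b2 00 1b 53 47 dd is 11 bytes > B = 7, so hash it first: H(key) = bb a9, then zero-pad to 7 bytes: K' = bb a9 00 00 00 00 00.
K' ⊕ ipad = 8d 9f 36 36 36 36 36.
Inner input = 8d 9f 36 36 36 36 36 ∥ cb.
Inner hash: even-index sum = 303 mod 256 = 47; odd-index sum = 470 mod 256 = 214 → 2f d6.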